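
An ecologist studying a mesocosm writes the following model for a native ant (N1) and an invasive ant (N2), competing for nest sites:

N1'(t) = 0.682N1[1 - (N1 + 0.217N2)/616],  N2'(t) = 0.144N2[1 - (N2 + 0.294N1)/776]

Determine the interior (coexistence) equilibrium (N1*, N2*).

Setting both brackets to zero gives the nullclines N1 + 0.217N2 = 616 and 0.294N1 + N2 = 776.
Substituting N2 = 776 - 0.294N1 into the first: N1(1 - 0.217·0.294) = 616 - 0.217·776.
So N1* = 448/0.936 = 478, and then N2* = 776 - 0.294·478 = 635.

N1* ≈ 478, N2* ≈ 635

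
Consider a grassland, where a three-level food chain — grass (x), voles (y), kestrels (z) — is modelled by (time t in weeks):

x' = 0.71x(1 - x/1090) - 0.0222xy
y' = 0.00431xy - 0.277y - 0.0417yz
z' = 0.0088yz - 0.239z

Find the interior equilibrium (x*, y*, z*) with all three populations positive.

From dz/dt = 0: 0.0088y* = 0.239, so y* = 27.2.
From dx/dt = 0: 0.71(1 - x*/1090) = 0.0222·27.2, giving x* = 1090·(1 - 0.849) = 164.
From dy/dt = 0: 0.00431·164 - 0.277 = 0.0417z*, so z* = 0.431/0.0417 = 10.3.

x* ≈ 164, y* ≈ 27.2, z* ≈ 10.3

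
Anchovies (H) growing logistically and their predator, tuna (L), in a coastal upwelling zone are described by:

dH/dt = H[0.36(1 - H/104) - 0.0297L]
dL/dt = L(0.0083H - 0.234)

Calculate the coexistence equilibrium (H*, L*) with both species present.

H* ≈ 28.2, L* ≈ 8.84

From dL/dt = 0 with L > 0: 0.0083H* = 0.234, so H* = 28.2.
Substitute into dH/dt = 0: 0.36(1 - 28.2/104) = 0.0297L*.
The bracket is 0.729, giving L* = 0.262/0.0297 = 8.84.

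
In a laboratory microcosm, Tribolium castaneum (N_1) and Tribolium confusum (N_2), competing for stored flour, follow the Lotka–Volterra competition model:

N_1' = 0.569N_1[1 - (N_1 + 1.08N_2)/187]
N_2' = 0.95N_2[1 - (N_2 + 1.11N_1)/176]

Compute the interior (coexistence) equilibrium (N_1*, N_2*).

Setting both brackets to zero gives the nullclines N_1 + 1.08N_2 = 187 and 1.11N_1 + N_2 = 176.
Substituting N_2 = 176 - 1.11N_1 into the first: N_1(1 - 1.08·1.11) = 187 - 1.08·176.
So N_1* = -3.08/-0.199 = 15.5, and then N_2* = 176 - 1.11·15.5 = 159.

N_1* ≈ 15.5, N_2* ≈ 159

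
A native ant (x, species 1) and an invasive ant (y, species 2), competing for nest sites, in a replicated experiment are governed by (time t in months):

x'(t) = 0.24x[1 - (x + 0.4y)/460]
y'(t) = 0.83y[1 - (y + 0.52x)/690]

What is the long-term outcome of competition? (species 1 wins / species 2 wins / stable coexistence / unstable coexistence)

stable coexistence

Compare the nullcline intercepts: K1/α12 = 460/0.4 = 1150 > K2 = 690; K2/α21 = 690/0.52 = 1330 > K1 = 460.
Since both inequalities hold, each species can invade when rare, so the interior equilibrium is stable.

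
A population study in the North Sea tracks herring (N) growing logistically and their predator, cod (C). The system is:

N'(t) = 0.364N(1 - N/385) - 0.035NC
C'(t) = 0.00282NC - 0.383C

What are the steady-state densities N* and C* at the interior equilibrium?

N* ≈ 136, C* ≈ 6.73

From dC/dt = 0 with C > 0: 0.00282N* = 0.383, so N* = 136.
Substitute into dN/dt = 0: 0.364(1 - 136/385) = 0.035C*.
The bracket is 0.647, giving C* = 0.236/0.035 = 6.73.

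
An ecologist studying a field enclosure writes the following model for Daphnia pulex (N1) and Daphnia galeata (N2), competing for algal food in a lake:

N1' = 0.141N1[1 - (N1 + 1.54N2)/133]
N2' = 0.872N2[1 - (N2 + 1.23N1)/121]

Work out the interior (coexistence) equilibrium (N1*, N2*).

N1* ≈ 59.7, N2* ≈ 47.6

Setting both brackets to zero gives the nullclines N1 + 1.54N2 = 133 and 1.23N1 + N2 = 121.
Substituting N2 = 121 - 1.23N1 into the first: N1(1 - 1.54·1.23) = 133 - 1.54·121.
So N1* = -53.3/-0.894 = 59.7, and then N2* = 121 - 1.23·59.7 = 47.6.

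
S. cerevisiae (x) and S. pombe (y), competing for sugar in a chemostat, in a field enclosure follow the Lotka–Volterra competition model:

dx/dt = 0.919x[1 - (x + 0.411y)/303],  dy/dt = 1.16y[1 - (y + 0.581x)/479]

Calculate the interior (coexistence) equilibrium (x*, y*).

Setting both brackets to zero gives the nullclines x + 0.411y = 303 and 0.581x + y = 479.
Substituting y = 479 - 0.581x into the first: x(1 - 0.411·0.581) = 303 - 0.411·479.
So x* = 106/0.761 = 139, and then y* = 479 - 0.581·139 = 398.

x* ≈ 139, y* ≈ 398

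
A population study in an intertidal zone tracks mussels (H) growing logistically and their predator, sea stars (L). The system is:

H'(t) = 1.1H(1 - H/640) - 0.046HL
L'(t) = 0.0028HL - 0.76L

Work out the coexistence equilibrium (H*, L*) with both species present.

From dL/dt = 0 with L > 0: 0.0028H* = 0.76, so H* = 271.
Substitute into dH/dt = 0: 1.1(1 - 271/640) = 0.046L*.
The bracket is 0.576, giving L* = 0.633/0.046 = 13.8.

H* ≈ 271, L* ≈ 13.8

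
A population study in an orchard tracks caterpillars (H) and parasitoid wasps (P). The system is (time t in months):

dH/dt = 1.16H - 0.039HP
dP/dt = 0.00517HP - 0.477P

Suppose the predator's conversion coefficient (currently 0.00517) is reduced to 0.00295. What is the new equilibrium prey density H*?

H* ≈ 162

At the interior fixed point, setting dP/dt = 0 with P > 0 fixes H* = (predator death rate)/(HP coefficient) — independent of the other coefficients.
With the change, H* = 0.477/0.00295 = 162; it rises from 92.3.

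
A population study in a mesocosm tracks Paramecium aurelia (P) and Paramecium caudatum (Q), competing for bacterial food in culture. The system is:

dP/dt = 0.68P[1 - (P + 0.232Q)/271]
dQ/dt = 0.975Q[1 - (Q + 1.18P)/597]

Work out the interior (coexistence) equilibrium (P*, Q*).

Setting both brackets to zero gives the nullclines P + 0.232Q = 271 and 1.18P + Q = 597.
Substituting Q = 597 - 1.18P into the first: P(1 - 0.232·1.18) = 271 - 0.232·597.
So P* = 132/0.726 = 182, and then Q* = 597 - 1.18·182 = 382.

P* ≈ 182, Q* ≈ 382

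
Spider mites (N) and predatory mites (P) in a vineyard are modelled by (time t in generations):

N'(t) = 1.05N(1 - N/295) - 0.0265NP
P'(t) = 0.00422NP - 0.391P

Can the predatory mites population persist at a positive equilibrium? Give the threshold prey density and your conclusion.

Threshold N = 92.7; K > 92.7, so yes, the predator persists.

The predator equation gives dP/dt > 0 only when N > 0.391/0.00422 = 92.7.
Without the predator, N → K = 295. Since 295 > 92.7, the predator can invade and persist.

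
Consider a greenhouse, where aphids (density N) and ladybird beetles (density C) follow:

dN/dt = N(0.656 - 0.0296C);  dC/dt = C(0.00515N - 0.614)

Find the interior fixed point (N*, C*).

Set dC/dt = 0 with C > 0: 0.00515N - 0.614 = 0, so N* = 0.614/0.00515 = 119.
Set dN/dt = 0 with N > 0: 0.656 - 0.0296C = 0, so C* = 0.656/0.0296 = 22.2.

N* ≈ 119, C* ≈ 22.2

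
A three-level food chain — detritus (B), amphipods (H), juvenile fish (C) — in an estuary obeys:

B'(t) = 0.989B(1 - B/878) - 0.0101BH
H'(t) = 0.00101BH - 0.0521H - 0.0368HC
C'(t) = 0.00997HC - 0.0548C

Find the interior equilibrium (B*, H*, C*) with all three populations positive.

From dC/dt = 0: 0.00997H* = 0.0548, so H* = 5.5.
From dB/dt = 0: 0.989(1 - B*/878) = 0.0101·5.5, giving B* = 878·(1 - 0.0561) = 829.
From dH/dt = 0: 0.00101·829 - 0.0521 = 0.0368C*, so C* = 0.785/0.0368 = 21.3.

B* ≈ 829, H* ≈ 5.5, C* ≈ 21.3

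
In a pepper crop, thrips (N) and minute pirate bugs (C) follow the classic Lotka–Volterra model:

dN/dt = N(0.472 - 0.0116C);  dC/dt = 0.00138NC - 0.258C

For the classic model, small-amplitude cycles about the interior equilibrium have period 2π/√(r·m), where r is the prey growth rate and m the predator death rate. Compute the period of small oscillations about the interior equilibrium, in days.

T ≈ 18 days

Here r = 0.472 and m = 0.258, so r·m = 0.122.
ω = √0.122 = 0.349 per day, hence T = 2π/ω ≈ 18 days.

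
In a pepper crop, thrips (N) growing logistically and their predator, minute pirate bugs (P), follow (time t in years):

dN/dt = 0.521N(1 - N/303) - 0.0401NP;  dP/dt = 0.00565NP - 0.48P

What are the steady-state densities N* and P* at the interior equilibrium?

N* ≈ 85, P* ≈ 9.35

From dP/dt = 0 with P > 0: 0.00565N* = 0.48, so N* = 85.
Substitute into dN/dt = 0: 0.521(1 - 85/303) = 0.0401P*.
The bracket is 0.72, giving P* = 0.375/0.0401 = 9.35.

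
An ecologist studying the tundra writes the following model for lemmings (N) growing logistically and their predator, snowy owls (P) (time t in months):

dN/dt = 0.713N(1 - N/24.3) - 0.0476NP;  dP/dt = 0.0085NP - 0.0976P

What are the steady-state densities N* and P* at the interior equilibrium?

From dP/dt = 0 with P > 0: 0.0085N* = 0.0976, so N* = 11.5.
Substitute into dN/dt = 0: 0.713(1 - 11.5/24.3) = 0.0476P*.
The bracket is 0.527, giving P* = 0.376/0.0476 = 7.9.

N* ≈ 11.5, P* ≈ 7.9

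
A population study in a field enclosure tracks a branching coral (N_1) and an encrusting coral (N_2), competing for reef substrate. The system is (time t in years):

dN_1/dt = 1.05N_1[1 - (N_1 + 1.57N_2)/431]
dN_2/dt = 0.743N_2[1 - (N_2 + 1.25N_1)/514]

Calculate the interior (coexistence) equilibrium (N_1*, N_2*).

N_1* ≈ 391, N_2* ≈ 25.7

Setting both brackets to zero gives the nullclines N_1 + 1.57N_2 = 431 and 1.25N_1 + N_2 = 514.
Substituting N_2 = 514 - 1.25N_1 into the first: N_1(1 - 1.57·1.25) = 431 - 1.57·514.
So N_1* = -376/-0.963 = 391, and then N_2* = 514 - 1.25·391 = 25.7.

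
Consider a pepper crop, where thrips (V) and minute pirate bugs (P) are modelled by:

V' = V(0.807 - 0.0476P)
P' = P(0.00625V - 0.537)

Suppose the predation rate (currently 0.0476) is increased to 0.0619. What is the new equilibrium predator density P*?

P* ≈ 13

At the interior fixed point, setting dV/dt = 0 with V > 0 fixes P* = (prey growth rate)/(VP coefficient) — independent of the other coefficients.
With the change, P* = 0.807/0.0619 = 13; it falls from 17.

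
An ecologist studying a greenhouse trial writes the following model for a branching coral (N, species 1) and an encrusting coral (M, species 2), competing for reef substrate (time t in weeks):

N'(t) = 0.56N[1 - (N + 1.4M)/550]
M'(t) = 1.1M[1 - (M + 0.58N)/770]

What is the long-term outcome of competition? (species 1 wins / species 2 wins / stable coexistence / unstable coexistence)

species 2 excludes species 1

Compare the nullcline intercepts: K1/α12 = 550/1.4 = 393 < K2 = 770; K2/α21 = 770/0.58 = 1330 > K1 = 550.
Since the inequalities point opposite ways, species 2 can invade but species 1 cannot.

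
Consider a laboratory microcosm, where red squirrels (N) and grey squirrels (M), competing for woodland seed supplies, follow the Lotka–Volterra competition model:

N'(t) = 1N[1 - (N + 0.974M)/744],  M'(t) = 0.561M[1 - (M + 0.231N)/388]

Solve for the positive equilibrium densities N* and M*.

Setting both brackets to zero gives the nullclines N + 0.974M = 744 and 0.231N + M = 388.
Substituting M = 388 - 0.231N into the first: N(1 - 0.974·0.231) = 744 - 0.974·388.
So N* = 366/0.775 = 472, and then M* = 388 - 0.231·472 = 279.

N* ≈ 472, M* ≈ 279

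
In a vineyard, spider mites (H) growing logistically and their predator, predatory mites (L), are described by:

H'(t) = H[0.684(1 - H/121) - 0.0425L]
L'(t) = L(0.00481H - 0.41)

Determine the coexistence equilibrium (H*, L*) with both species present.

H* ≈ 85.2, L* ≈ 4.76

From dL/dt = 0 with L > 0: 0.00481H* = 0.41, so H* = 85.2.
Substitute into dH/dt = 0: 0.684(1 - 85.2/121) = 0.0425L*.
The bracket is 0.296, giving L* = 0.202/0.0425 = 4.76.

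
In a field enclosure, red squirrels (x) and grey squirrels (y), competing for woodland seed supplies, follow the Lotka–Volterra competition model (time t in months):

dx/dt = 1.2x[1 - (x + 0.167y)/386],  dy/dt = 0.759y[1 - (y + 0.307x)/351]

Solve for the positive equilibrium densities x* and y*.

x* ≈ 345, y* ≈ 245

Setting both brackets to zero gives the nullclines x + 0.167y = 386 and 0.307x + y = 351.
Substituting y = 351 - 0.307x into the first: x(1 - 0.167·0.307) = 386 - 0.167·351.
So x* = 327/0.949 = 345, and then y* = 351 - 0.307·345 = 245.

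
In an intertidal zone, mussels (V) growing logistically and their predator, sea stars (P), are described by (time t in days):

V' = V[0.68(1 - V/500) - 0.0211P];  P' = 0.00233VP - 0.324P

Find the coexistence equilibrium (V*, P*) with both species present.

From dP/dt = 0 with P > 0: 0.00233V* = 0.324, so V* = 139.
Substitute into dV/dt = 0: 0.68(1 - 139/500) = 0.0211P*.
The bracket is 0.722, giving P* = 0.491/0.0211 = 23.3.

V* ≈ 139, P* ≈ 23.3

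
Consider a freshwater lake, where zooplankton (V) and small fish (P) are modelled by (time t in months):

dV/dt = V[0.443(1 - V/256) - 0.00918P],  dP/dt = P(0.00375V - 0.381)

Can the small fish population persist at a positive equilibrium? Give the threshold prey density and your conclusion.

Threshold V = 102; K > 102, so yes, the predator persists.

The predator equation gives dP/dt > 0 only when V > 0.381/0.00375 = 102.
Without the predator, V → K = 256. Since 256 > 102, the predator can invade and persist.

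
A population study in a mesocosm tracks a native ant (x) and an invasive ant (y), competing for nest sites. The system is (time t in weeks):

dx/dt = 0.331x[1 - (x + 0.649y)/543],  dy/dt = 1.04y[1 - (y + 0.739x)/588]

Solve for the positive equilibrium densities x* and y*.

Setting both brackets to zero gives the nullclines x + 0.649y = 543 and 0.739x + y = 588.
Substituting y = 588 - 0.739x into the first: x(1 - 0.649·0.739) = 543 - 0.649·588.
So x* = 161/0.52 = 310, and then y* = 588 - 0.739·310 = 359.

x* ≈ 310, y* ≈ 359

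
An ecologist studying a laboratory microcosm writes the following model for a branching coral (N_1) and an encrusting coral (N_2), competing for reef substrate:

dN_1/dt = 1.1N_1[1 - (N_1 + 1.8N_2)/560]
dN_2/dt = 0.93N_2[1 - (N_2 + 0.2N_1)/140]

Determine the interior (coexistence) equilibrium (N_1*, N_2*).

N_1* ≈ 481, N_2* ≈ 43.8

Setting both brackets to zero gives the nullclines N_1 + 1.8N_2 = 560 and 0.2N_1 + N_2 = 140.
Substituting N_2 = 140 - 0.2N_1 into the first: N_1(1 - 1.8·0.2) = 560 - 1.8·140.
So N_1* = 308/0.64 = 481, and then N_2* = 140 - 0.2·481 = 43.8.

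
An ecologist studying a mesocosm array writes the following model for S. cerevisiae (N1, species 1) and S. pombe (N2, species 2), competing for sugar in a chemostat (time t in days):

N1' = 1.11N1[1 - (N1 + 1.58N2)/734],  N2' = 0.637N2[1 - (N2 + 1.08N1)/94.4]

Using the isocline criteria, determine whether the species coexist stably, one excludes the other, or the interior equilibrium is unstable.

Compare the nullcline intercepts: K1/α12 = 734/1.58 = 465 > K2 = 94.4; K2/α21 = 94.4/1.08 = 87.4 < K1 = 734.
Since the inequalities point opposite ways, species 1 can invade but species 2 cannot.

species 1 excludes species 2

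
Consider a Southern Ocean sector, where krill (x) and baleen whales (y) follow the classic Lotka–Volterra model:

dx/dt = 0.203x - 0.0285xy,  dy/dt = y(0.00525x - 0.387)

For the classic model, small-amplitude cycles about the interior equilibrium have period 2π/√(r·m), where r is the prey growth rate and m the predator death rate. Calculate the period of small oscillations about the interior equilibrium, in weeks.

Here r = 0.203 and m = 0.387, so r·m = 0.0786.
ω = √0.0786 = 0.28 per week, hence T = 2π/ω ≈ 22.4 weeks.

T ≈ 22.4 weeks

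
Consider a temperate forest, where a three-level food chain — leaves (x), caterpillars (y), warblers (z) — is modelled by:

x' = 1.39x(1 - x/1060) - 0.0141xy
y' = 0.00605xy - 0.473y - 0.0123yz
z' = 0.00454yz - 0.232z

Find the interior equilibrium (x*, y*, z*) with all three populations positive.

x* ≈ 511, y* ≈ 51.1, z* ≈ 213

From dz/dt = 0: 0.00454y* = 0.232, so y* = 51.1.
From dx/dt = 0: 1.39(1 - x*/1060) = 0.0141·51.1, giving x* = 1060·(1 - 0.518) = 511.
From dy/dt = 0: 0.00605·511 - 0.473 = 0.0123z*, so z* = 2.62/0.0123 = 213.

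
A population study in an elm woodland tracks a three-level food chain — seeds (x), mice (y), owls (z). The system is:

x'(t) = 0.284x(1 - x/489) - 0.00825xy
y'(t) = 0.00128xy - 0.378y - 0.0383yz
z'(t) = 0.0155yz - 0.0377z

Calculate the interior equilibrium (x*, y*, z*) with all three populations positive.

x* ≈ 454, y* ≈ 2.43, z* ≈ 5.32

From dz/dt = 0: 0.0155y* = 0.0377, so y* = 2.43.
From dx/dt = 0: 0.284(1 - x*/489) = 0.00825·2.43, giving x* = 489·(1 - 0.0707) = 454.
From dy/dt = 0: 0.00128·454 - 0.378 = 0.0383z*, so z* = 0.204/0.0383 = 5.32.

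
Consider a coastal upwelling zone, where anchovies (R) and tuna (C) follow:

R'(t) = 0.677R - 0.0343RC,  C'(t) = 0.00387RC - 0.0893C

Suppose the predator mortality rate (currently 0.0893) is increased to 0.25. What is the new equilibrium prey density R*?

R* ≈ 64.6

At the interior fixed point, setting dC/dt = 0 with C > 0 fixes R* = (predator death rate)/(RC coefficient) — independent of the other coefficients.
With the change, R* = 0.25/0.00387 = 64.6; it rises from 23.1.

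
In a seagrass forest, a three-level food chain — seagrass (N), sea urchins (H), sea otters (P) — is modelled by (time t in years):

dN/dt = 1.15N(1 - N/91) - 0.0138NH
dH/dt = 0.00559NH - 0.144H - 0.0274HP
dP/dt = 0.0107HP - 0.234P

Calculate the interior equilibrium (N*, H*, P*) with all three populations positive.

From dP/dt = 0: 0.0107H* = 0.234, so H* = 21.9.
From dN/dt = 0: 1.15(1 - N*/91) = 0.0138·21.9, giving N* = 91·(1 - 0.262) = 67.1.
From dH/dt = 0: 0.00559·67.1 - 0.144 = 0.0274P*, so P* = 0.231/0.0274 = 8.44.

N* ≈ 67.1, H* ≈ 21.9, P* ≈ 8.44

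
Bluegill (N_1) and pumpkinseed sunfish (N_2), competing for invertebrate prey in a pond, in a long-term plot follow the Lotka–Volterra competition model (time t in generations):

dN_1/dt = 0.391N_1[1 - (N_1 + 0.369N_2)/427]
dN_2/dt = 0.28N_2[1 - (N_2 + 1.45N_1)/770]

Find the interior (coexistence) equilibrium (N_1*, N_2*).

Setting both brackets to zero gives the nullclines N_1 + 0.369N_2 = 427 and 1.45N_1 + N_2 = 770.
Substituting N_2 = 770 - 1.45N_1 into the first: N_1(1 - 0.369·1.45) = 427 - 0.369·770.
So N_1* = 143/0.465 = 307, and then N_2* = 770 - 1.45·307 = 324.

N_1* ≈ 307, N_2* ≈ 324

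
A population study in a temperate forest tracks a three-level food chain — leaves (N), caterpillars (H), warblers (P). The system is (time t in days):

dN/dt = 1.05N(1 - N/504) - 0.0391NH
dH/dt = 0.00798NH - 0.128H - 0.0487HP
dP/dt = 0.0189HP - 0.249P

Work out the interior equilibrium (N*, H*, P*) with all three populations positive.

N* ≈ 257, H* ≈ 13.2, P* ≈ 39.4

From dP/dt = 0: 0.0189H* = 0.249, so H* = 13.2.
From dN/dt = 0: 1.05(1 - N*/504) = 0.0391·13.2, giving N* = 504·(1 - 0.491) = 257.
From dH/dt = 0: 0.00798·257 - 0.128 = 0.0487P*, so P* = 1.92/0.0487 = 39.4.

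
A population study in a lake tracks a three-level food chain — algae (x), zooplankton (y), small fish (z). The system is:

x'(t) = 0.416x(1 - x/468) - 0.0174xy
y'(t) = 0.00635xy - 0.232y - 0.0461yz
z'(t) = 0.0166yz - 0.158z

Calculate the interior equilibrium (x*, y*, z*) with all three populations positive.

x* ≈ 282, y* ≈ 9.52, z* ≈ 33.8

From dz/dt = 0: 0.0166y* = 0.158, so y* = 9.52.
From dx/dt = 0: 0.416(1 - x*/468) = 0.0174·9.52, giving x* = 468·(1 - 0.398) = 282.
From dy/dt = 0: 0.00635·282 - 0.232 = 0.0461z*, so z* = 1.56/0.0461 = 33.8.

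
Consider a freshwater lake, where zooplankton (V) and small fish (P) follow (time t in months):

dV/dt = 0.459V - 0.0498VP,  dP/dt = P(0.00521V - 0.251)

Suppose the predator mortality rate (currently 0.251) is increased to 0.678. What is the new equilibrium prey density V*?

V* ≈ 130

At the interior fixed point, setting dP/dt = 0 with P > 0 fixes V* = (predator death rate)/(VP coefficient) — independent of the other coefficients.
With the change, V* = 0.678/0.00521 = 130; it rises from 48.2.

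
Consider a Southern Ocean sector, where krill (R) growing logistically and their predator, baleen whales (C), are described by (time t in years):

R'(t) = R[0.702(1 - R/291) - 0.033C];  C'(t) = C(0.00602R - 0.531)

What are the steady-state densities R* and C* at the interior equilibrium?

R* ≈ 88.2, C* ≈ 14.8

From dC/dt = 0 with C > 0: 0.00602R* = 0.531, so R* = 88.2.
Substitute into dR/dt = 0: 0.702(1 - 88.2/291) = 0.033C*.
The bracket is 0.697, giving C* = 0.489/0.033 = 14.8.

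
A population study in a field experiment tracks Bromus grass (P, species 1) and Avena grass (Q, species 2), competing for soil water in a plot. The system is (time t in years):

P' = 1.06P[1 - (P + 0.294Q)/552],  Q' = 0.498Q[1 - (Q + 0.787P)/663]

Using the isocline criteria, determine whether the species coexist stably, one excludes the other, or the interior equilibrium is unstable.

Compare the nullcline intercepts: K1/α12 = 552/0.294 = 1880 > K2 = 663; K2/α21 = 663/0.787 = 842 > K1 = 552.
Since both inequalities hold, each species can invade when rare, so the interior equilibrium is stable.

stable coexistence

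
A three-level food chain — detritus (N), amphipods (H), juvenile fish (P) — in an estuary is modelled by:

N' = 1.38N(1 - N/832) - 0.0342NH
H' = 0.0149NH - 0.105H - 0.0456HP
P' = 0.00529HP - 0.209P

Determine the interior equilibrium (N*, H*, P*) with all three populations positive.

From dP/dt = 0: 0.00529H* = 0.209, so H* = 39.5.
From dN/dt = 0: 1.38(1 - N*/832) = 0.0342·39.5, giving N* = 832·(1 - 0.979) = 17.4.
From dH/dt = 0: 0.0149·17.4 - 0.105 = 0.0456P*, so P* = 0.154/0.0456 = 3.37.

N* ≈ 17.4, H* ≈ 39.5, P* ≈ 3.37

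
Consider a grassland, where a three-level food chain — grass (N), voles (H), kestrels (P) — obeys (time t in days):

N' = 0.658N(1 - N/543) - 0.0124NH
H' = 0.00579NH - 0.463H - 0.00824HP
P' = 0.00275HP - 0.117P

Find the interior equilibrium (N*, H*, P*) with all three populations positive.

From dP/dt = 0: 0.00275H* = 0.117, so H* = 42.5.
From dN/dt = 0: 0.658(1 - N*/543) = 0.0124·42.5, giving N* = 543·(1 - 0.802) = 108.
From dH/dt = 0: 0.00579·108 - 0.463 = 0.00824P*, so P* = 0.16/0.00824 = 19.4.

N* ≈ 108, H* ≈ 42.5, P* ≈ 19.4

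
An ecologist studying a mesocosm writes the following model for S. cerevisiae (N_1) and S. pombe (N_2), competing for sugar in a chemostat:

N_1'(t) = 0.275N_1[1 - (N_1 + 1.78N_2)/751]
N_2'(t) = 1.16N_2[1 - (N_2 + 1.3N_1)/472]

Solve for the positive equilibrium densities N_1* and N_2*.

Setting both brackets to zero gives the nullclines N_1 + 1.78N_2 = 751 and 1.3N_1 + N_2 = 472.
Substituting N_2 = 472 - 1.3N_1 into the first: N_1(1 - 1.78·1.3) = 751 - 1.78·472.
So N_1* = -89.2/-1.31 = 67.9, and then N_2* = 472 - 1.3·67.9 = 384.

N_1* ≈ 67.9, N_2* ≈ 384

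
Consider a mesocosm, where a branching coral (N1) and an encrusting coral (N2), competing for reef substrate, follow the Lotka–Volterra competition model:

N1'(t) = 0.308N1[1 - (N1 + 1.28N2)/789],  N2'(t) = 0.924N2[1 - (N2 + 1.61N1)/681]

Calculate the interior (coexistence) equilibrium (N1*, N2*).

N1* ≈ 77.9, N2* ≈ 556

Setting both brackets to zero gives the nullclines N1 + 1.28N2 = 789 and 1.61N1 + N2 = 681.
Substituting N2 = 681 - 1.61N1 into the first: N1(1 - 1.28·1.61) = 789 - 1.28·681.
So N1* = -82.7/-1.06 = 77.9, and then N2* = 681 - 1.61·77.9 = 556.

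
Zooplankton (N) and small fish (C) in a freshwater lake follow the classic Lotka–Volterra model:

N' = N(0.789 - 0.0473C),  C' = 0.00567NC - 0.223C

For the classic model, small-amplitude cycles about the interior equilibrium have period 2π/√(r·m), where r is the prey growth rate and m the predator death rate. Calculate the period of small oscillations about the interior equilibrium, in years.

T ≈ 15 years

Here r = 0.789 and m = 0.223, so r·m = 0.176.
ω = √0.176 = 0.419 per year, hence T = 2π/ω ≈ 15 years.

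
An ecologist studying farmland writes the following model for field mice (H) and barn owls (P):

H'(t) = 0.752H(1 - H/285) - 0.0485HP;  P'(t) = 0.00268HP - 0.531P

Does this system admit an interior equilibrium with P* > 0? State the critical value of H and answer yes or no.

Threshold H = 198; K > 198, so yes, the predator persists.

The predator equation gives dP/dt > 0 only when H > 0.531/0.00268 = 198.
Without the predator, H → K = 285. Since 285 > 198, the predator can invade and persist.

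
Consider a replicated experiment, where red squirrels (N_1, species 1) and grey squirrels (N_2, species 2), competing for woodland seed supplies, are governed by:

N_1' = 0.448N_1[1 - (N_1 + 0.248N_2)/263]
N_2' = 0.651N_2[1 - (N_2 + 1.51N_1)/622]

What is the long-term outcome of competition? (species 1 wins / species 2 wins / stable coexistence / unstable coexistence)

stable coexistence

Compare the nullcline intercepts: K1/α12 = 263/0.248 = 1060 > K2 = 622; K2/α21 = 622/1.51 = 412 > K1 = 263.
Since both inequalities hold, each species can invade when rare, so the interior equilibrium is stable.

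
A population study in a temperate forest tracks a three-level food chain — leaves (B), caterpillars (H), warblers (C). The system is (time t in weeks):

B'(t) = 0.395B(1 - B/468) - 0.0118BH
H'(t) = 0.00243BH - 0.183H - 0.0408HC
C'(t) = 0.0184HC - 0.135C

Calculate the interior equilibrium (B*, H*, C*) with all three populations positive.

From dC/dt = 0: 0.0184H* = 0.135, so H* = 7.34.
From dB/dt = 0: 0.395(1 - B*/468) = 0.0118·7.34, giving B* = 468·(1 - 0.219) = 365.
From dH/dt = 0: 0.00243·365 - 0.183 = 0.0408C*, so C* = 0.705/0.0408 = 17.3.

B* ≈ 365, H* ≈ 7.34, C* ≈ 17.3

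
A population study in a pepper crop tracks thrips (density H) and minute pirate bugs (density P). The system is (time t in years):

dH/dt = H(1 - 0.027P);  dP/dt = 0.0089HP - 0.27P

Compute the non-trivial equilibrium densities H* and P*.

H* ≈ 30.3, P* ≈ 37

Set dP/dt = 0 with P > 0: 0.0089H - 0.27 = 0, so H* = 0.27/0.0089 = 30.3.
Set dH/dt = 0 with H > 0: 1 - 0.027P = 0, so P* = 1/0.027 = 37.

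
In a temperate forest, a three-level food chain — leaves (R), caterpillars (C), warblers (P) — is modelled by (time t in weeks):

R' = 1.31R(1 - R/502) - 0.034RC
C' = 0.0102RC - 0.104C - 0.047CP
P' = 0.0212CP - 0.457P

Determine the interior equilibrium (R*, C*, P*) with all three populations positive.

From dP/dt = 0: 0.0212C* = 0.457, so C* = 21.6.
From dR/dt = 0: 1.31(1 - R*/502) = 0.034·21.6, giving R* = 502·(1 - 0.559) = 221.
From dC/dt = 0: 0.0102·221 - 0.104 = 0.047P*, so P* = 2.15/0.047 = 45.8.

R* ≈ 221, C* ≈ 21.6, P* ≈ 45.8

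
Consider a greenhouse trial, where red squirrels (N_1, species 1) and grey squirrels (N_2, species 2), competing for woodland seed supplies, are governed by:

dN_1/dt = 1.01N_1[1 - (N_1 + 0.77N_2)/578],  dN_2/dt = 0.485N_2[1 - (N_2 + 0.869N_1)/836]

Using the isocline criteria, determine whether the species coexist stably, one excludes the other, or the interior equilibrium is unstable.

species 2 excludes species 1

Compare the nullcline intercepts: K1/α12 = 578/0.77 = 751 < K2 = 836; K2/α21 = 836/0.869 = 962 > K1 = 578.
Since the inequalities point opposite ways, species 2 can invade but species 1 cannot.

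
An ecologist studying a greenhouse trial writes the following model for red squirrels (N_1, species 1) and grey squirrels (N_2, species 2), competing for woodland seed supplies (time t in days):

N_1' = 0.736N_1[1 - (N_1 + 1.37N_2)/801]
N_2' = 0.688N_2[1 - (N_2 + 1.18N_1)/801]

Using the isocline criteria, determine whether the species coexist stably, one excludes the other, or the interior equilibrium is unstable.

unstable coexistence (outcome depends on initial conditions)

Compare the nullcline intercepts: K1/α12 = 801/1.37 = 585 < K2 = 801; K2/α21 = 801/1.18 = 679 < K1 = 801.
Since both are reversed, neither can invade when rare; the interior point is a saddle.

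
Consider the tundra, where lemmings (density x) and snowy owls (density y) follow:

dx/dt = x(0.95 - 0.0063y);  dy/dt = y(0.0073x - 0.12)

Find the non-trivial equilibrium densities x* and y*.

x* ≈ 16.4, y* ≈ 151

Set dy/dt = 0 with y > 0: 0.0073x - 0.12 = 0, so x* = 0.12/0.0073 = 16.4.
Set dx/dt = 0 with x > 0: 0.95 - 0.0063y = 0, so y* = 0.95/0.0063 = 151.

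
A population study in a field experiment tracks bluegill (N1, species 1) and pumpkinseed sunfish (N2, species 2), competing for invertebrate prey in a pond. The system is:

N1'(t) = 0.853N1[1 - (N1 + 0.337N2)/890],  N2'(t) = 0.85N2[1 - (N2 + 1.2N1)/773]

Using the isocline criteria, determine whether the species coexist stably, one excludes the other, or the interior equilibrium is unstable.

species 1 excludes species 2

Compare the nullcline intercepts: K1/α12 = 890/0.337 = 2640 > K2 = 773; K2/α21 = 773/1.2 = 644 < K1 = 890.
Since the inequalities point opposite ways, species 1 can invade but species 2 cannot.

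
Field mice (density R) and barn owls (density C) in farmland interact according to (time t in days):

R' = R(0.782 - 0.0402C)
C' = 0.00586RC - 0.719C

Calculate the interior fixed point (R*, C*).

Set dC/dt = 0 with C > 0: 0.00586R - 0.719 = 0, so R* = 0.719/0.00586 = 123.
Set dR/dt = 0 with R > 0: 0.782 - 0.0402C = 0, so C* = 0.782/0.0402 = 19.5.

R* ≈ 123, C* ≈ 19.5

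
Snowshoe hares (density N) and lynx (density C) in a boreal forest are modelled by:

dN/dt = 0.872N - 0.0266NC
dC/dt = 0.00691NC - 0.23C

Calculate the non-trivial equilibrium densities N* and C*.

N* ≈ 33.3, C* ≈ 32.8

Set dC/dt = 0 with C > 0: 0.00691N - 0.23 = 0, so N* = 0.23/0.00691 = 33.3.
Set dN/dt = 0 with N > 0: 0.872 - 0.0266C = 0, so C* = 0.872/0.0266 = 32.8.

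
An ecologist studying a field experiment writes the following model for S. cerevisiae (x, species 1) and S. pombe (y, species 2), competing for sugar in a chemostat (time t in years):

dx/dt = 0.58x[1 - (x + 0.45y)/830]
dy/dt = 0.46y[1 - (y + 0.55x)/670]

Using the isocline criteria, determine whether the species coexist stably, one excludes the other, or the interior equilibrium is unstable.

Compare the nullcline intercepts: K1/α12 = 830/0.45 = 1840 > K2 = 670; K2/α21 = 670/0.55 = 1220 > K1 = 830.
Since both inequalities hold, each species can invade when rare, so the interior equilibrium is stable.

stable coexistence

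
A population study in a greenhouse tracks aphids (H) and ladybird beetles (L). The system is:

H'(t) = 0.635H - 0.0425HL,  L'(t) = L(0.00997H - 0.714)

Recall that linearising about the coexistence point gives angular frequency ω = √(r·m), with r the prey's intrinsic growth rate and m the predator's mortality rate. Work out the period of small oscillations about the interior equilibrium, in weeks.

T ≈ 9.33 weeks

Here r = 0.635 and m = 0.714, so r·m = 0.453.
ω = √0.453 = 0.673 per week, hence T = 2π/ω ≈ 9.33 weeks.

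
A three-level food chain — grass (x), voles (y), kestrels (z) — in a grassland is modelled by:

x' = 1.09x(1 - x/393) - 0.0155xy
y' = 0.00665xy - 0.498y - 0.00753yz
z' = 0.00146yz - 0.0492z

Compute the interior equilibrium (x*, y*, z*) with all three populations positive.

From dz/dt = 0: 0.00146y* = 0.0492, so y* = 33.7.
From dx/dt = 0: 1.09(1 - x*/393) = 0.0155·33.7, giving x* = 393·(1 - 0.479) = 205.
From dy/dt = 0: 0.00665·205 - 0.498 = 0.00753z*, so z* = 0.863/0.00753 = 115.

x* ≈ 205, y* ≈ 33.7, z* ≈ 115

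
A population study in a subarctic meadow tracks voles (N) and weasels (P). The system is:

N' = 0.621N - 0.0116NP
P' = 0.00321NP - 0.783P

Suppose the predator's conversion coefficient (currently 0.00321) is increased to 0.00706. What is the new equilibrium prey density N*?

At the interior fixed point, setting dP/dt = 0 with P > 0 fixes N* = (predator death rate)/(NP coefficient) — independent of the other coefficients.
With the change, N* = 0.783/0.00706 = 111; it falls from 244.

N* ≈ 111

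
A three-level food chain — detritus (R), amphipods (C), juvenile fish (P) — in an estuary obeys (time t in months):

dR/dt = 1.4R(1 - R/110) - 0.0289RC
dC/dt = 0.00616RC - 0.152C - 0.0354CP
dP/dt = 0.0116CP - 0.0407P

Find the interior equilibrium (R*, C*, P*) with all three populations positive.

From dP/dt = 0: 0.0116C* = 0.0407, so C* = 3.51.
From dR/dt = 0: 1.4(1 - R*/110) = 0.0289·3.51, giving R* = 110·(1 - 0.0724) = 102.
From dC/dt = 0: 0.00616·102 - 0.152 = 0.0354P*, so P* = 0.477/0.0354 = 13.5.

R* ≈ 102, C* ≈ 3.51, P* ≈ 13.5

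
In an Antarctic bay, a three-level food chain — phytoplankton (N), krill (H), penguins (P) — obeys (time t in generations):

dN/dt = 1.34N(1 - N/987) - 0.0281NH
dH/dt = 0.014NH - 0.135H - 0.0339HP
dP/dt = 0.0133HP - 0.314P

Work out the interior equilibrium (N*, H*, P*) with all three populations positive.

N* ≈ 498, H* ≈ 23.6, P* ≈ 202

From dP/dt = 0: 0.0133H* = 0.314, so H* = 23.6.
From dN/dt = 0: 1.34(1 - N*/987) = 0.0281·23.6, giving N* = 987·(1 - 0.495) = 498.
From dH/dt = 0: 0.014·498 - 0.135 = 0.0339P*, so P* = 6.84/0.0339 = 202.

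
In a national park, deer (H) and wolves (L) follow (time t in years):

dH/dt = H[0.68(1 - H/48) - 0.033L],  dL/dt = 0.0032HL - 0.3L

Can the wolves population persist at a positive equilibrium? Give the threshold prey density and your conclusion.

Threshold H = 93.7; K < 93.7, so no, the predator goes extinct.

The predator equation gives dL/dt > 0 only when H > 0.3/0.0032 = 93.7.
Without the predator, H → K = 48. Since 48 < 93.7, the predator cannot invade.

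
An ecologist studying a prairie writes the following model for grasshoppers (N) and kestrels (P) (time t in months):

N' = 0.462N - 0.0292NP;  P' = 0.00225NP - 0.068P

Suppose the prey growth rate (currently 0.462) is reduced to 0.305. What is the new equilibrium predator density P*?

P* ≈ 10.4

At the interior fixed point, setting dN/dt = 0 with N > 0 fixes P* = (prey growth rate)/(NP coefficient) — independent of the other coefficients.
With the change, P* = 0.305/0.0292 = 10.4; it falls from 15.8.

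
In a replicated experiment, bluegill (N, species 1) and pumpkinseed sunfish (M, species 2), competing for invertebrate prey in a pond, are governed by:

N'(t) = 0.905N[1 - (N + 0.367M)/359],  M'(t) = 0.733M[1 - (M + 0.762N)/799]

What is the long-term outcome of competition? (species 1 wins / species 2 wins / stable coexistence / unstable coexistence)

stable coexistence

Compare the nullcline intercepts: K1/α12 = 359/0.367 = 978 > K2 = 799; K2/α21 = 799/0.762 = 1050 > K1 = 359.
Since both inequalities hold, each species can invade when rare, so the interior equilibrium is stable.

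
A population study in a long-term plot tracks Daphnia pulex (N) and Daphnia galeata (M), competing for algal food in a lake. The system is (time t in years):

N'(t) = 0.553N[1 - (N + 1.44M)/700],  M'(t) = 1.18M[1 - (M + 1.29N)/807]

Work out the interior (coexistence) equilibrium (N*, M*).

Setting both brackets to zero gives the nullclines N + 1.44M = 700 and 1.29N + M = 807.
Substituting M = 807 - 1.29N into the first: N(1 - 1.44·1.29) = 700 - 1.44·807.
So N* = -462/-0.858 = 539, and then M* = 807 - 1.29·539 = 112.

N* ≈ 539, M* ≈ 112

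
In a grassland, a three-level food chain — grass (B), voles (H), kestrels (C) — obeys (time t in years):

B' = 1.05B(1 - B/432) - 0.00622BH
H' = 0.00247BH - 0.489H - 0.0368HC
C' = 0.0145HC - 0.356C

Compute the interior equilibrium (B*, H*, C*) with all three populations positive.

From dC/dt = 0: 0.0145H* = 0.356, so H* = 24.6.
From dB/dt = 0: 1.05(1 - B*/432) = 0.00622·24.6, giving B* = 432·(1 - 0.145) = 369.
From dH/dt = 0: 0.00247·369 - 0.489 = 0.0368C*, so C* = 0.423/0.0368 = 11.5.

B* ≈ 369, H* ≈ 24.6, C* ≈ 11.5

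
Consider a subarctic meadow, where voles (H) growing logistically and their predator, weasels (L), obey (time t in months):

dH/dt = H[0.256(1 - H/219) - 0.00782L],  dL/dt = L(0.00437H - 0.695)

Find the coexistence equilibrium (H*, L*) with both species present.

From dL/dt = 0 with L > 0: 0.00437H* = 0.695, so H* = 159.
Substitute into dH/dt = 0: 0.256(1 - 159/219) = 0.00782L*.
The bracket is 0.274, giving L* = 0.0701/0.00782 = 8.96.

H* ≈ 159, L* ≈ 8.96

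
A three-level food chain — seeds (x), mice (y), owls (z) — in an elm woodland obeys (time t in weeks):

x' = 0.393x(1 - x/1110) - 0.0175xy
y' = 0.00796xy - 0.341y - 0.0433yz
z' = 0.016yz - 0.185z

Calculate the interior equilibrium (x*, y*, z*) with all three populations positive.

x* ≈ 538, y* ≈ 11.6, z* ≈ 91.1

From dz/dt = 0: 0.016y* = 0.185, so y* = 11.6.
From dx/dt = 0: 0.393(1 - x*/1110) = 0.0175·11.6, giving x* = 1110·(1 - 0.515) = 538.
From dy/dt = 0: 0.00796·538 - 0.341 = 0.0433z*, so z* = 3.95/0.0433 = 91.1.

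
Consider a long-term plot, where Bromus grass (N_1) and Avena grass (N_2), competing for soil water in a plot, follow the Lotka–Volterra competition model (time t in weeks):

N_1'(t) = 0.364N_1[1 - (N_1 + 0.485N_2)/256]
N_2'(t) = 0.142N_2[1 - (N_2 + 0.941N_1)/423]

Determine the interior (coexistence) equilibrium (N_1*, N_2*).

N_1* ≈ 93.5, N_2* ≈ 335

Setting both brackets to zero gives the nullclines N_1 + 0.485N_2 = 256 and 0.941N_1 + N_2 = 423.
Substituting N_2 = 423 - 0.941N_1 into the first: N_1(1 - 0.485·0.941) = 256 - 0.485·423.
So N_1* = 50.8/0.544 = 93.5, and then N_2* = 423 - 0.941·93.5 = 335.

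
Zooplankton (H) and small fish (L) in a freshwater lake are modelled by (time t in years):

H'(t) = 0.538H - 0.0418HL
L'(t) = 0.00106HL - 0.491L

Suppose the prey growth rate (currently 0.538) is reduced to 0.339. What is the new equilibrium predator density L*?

L* ≈ 8.11

At the interior fixed point, setting dH/dt = 0 with H > 0 fixes L* = (prey growth rate)/(HL coefficient) — independent of the other coefficients.
With the change, L* = 0.339/0.0418 = 8.11; it falls from 12.9.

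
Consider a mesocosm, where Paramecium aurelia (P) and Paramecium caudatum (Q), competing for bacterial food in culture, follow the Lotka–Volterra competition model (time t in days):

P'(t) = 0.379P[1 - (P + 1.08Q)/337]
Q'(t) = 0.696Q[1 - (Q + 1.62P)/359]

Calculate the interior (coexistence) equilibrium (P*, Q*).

P* ≈ 67.7, Q* ≈ 249

Setting both brackets to zero gives the nullclines P + 1.08Q = 337 and 1.62P + Q = 359.
Substituting Q = 359 - 1.62P into the first: P(1 - 1.08·1.62) = 337 - 1.08·359.
So P* = -50.7/-0.75 = 67.7, and then Q* = 359 - 1.62·67.7 = 249.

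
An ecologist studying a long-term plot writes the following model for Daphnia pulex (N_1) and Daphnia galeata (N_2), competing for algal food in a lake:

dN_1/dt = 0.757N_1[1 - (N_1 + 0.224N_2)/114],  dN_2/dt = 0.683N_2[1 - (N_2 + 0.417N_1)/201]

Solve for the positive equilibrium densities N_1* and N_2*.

Setting both brackets to zero gives the nullclines N_1 + 0.224N_2 = 114 and 0.417N_1 + N_2 = 201.
Substituting N_2 = 201 - 0.417N_1 into the first: N_1(1 - 0.224·0.417) = 114 - 0.224·201.
So N_1* = 69/0.907 = 76.1, and then N_2* = 201 - 0.417·76.1 = 169.

N_1* ≈ 76.1, N_2* ≈ 169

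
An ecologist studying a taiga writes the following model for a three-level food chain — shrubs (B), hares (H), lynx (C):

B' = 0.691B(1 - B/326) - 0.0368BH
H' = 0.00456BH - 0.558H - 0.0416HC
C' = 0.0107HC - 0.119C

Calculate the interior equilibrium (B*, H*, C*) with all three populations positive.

B* ≈ 133, H* ≈ 11.1, C* ≈ 1.16

From dC/dt = 0: 0.0107H* = 0.119, so H* = 11.1.
From dB/dt = 0: 0.691(1 - B*/326) = 0.0368·11.1, giving B* = 326·(1 - 0.592) = 133.
From dH/dt = 0: 0.00456·133 - 0.558 = 0.0416C*, so C* = 0.0481/0.0416 = 1.16.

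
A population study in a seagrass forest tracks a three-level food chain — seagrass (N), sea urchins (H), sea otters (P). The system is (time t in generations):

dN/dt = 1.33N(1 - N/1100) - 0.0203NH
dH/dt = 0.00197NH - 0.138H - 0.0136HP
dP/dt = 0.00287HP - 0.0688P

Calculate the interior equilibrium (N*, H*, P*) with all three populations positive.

From dP/dt = 0: 0.00287H* = 0.0688, so H* = 24.
From dN/dt = 0: 1.33(1 - N*/1100) = 0.0203·24, giving N* = 1100·(1 - 0.366) = 698.
From dH/dt = 0: 0.00197·698 - 0.138 = 0.0136P*, so P* = 1.24/0.0136 = 90.9.

N* ≈ 698, H* ≈ 24, P* ≈ 90.9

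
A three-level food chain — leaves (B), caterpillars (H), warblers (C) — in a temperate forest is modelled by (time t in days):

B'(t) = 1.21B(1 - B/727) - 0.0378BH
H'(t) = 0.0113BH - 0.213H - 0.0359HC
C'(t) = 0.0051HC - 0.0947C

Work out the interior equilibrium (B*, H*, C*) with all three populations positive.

From dC/dt = 0: 0.0051H* = 0.0947, so H* = 18.6.
From dB/dt = 0: 1.21(1 - B*/727) = 0.0378·18.6, giving B* = 727·(1 - 0.58) = 305.
From dH/dt = 0: 0.0113·305 - 0.213 = 0.0359C*, so C* = 3.24/0.0359 = 90.2.

B* ≈ 305, H* ≈ 18.6, C* ≈ 90.2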